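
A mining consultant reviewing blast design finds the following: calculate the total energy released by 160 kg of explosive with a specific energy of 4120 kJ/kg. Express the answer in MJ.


Energy = mass * specific_energy / 1000
= 160 * 4120 / 1000
= 659200 / 1000
= 659.2 MJ

659.2 MJ


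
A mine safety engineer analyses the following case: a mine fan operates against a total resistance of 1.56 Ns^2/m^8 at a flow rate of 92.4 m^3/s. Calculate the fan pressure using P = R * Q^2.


13318.9056 Pa

Compute Q^2:
Q^2 = 92.4^2 = 8537.76
Compute pressure:
P = R * Q^2 = 1.56 * 8537.76
= 13318.9056 Pa


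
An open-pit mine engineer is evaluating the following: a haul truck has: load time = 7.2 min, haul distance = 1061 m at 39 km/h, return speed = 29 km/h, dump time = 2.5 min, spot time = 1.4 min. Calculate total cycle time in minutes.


14.9275 min

Convert haul speed to m/min: 39 * 1000/60 = 650 m/min
Haul time = 1061 / 650 = 1.632307692 min
Convert return speed to m/min: 29 * 1000/60 = 483.3333333 m/min
Return time = 1061 / 483.3333333 = 2.195172414 min
Total cycle time:
= 7.2 + 1.632307692 + 2.5 + 2.195172414 + 1.4
= 14.9275 min


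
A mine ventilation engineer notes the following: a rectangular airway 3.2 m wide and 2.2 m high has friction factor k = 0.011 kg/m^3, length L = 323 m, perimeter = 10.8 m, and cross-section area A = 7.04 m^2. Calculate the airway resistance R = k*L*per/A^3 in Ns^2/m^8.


0.11 Ns^2/m^8

Compute the numerator:
k * L * per = 0.011 * 323 * 10.8
= 38.3724
Compute the denominator:
A^3 = 7.04^3 = 348.913664
Resistance:
R = 38.3724 / 348.913664
= 0.11 Ns^2/m^8


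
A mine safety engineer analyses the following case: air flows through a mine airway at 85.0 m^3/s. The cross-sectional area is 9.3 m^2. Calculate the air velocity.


9.1398 m/s

Velocity = flow rate / cross-sectional area
= 85.0 / 9.3
= 9.1398 m/s


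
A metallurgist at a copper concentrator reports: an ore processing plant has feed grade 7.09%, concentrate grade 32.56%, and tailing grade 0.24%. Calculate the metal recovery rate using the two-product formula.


Using the two-product formula:
R = 100 * c * (f - t) / (f * (c - t))
Numerator = 100 * 32.56 * (7.09 - 0.24)
= 100 * 32.56 * 6.85
= 22303.6
Denominator = 7.09 * (32.56 - 0.24)
= 7.09 * 32.32
= 229.1488
R = 22303.6 / 229.1488
= 97.3324%

97.3324%


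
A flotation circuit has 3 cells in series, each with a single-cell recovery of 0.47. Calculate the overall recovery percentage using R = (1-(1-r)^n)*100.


85.1123%

Complement of single-cell recovery:
1 - r = 1 - 0.47 = 0.53
Raise to power n:
(1 - r)^3 = 0.53^3 = 0.148877
Overall recovery:
R = (1 - 0.148877) * 100
= 85.1123%


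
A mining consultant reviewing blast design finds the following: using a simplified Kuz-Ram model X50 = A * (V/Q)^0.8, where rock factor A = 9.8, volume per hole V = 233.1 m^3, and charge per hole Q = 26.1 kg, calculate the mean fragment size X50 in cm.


Compute V/Q:
V/Q = 233.1 / 26.1 = 8.931034483
Raise to the power 0.8:
(V/Q)^0.8 = 8.931034483^0.8 = 5.763966034
Multiply by A:
X50 = 9.8 * 5.763966034
= 56.4869 cm

56.4869 cm


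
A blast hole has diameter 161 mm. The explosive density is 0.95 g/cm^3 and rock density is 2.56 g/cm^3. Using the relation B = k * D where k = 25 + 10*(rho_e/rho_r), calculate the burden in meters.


First, compute k:
rho_e / rho_r = 0.95 / 2.56 = 0.37109375
k = 25 + 10 * 0.37109375 = 28.7109375
Then, compute burden:
B = k * D / 1000 = 28.7109375 * 161 / 1000
= 4622.460938 / 1000
= 4.6225 m

4.6225 m


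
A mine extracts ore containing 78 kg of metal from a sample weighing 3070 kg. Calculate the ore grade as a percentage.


Ore grade = (metal mass / ore mass) * 100
= (78 / 3070) * 100
= 0.02540716612 * 100
= 2.5407%

2.5407%


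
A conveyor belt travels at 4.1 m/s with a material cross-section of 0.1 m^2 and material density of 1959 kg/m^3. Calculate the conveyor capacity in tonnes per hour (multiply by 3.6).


Volumetric flow = speed * area
= 4.1 * 0.1 = 0.41 m^3/s
Mass flow = volumetric * density
= 0.41 * 1959 = 803.19 kg/s
Convert to t/h: multiply by 3.6
Capacity = 803.19 * 3.6
= 2891.484 t/h

2891.484 t/h


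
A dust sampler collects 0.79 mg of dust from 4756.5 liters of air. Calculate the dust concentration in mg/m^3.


Convert liters to m^3: 1 m^3 = 1000 L
Concentration = mass / volume * 1000
= 0.79 / 4756.5 * 1000
= 0.0001660885105 * 1000
= 0.1661 mg/m^3

0.1661 mg/m^3


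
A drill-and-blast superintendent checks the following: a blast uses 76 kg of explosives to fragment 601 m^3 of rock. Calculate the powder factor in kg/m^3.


Powder factor = explosive mass / rock volume
= 76 / 601
= 0.1265 kg/m^3

0.1265 kg/m^3


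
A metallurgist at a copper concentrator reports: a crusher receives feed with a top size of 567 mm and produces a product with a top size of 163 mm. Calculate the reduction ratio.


Reduction ratio = feed size / product size
= 567 / 163
= 3.4785

3.4785


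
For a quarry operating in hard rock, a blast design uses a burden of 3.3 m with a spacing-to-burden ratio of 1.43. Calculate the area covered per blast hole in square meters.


First, find the spacing:
Spacing = burden * ratio = 3.3 * 1.43
= 4.719 m
Then, calculate the area:
Area = burden * spacing = 3.3 * 4.719
= 15.5727 m^2

15.5727 m^2


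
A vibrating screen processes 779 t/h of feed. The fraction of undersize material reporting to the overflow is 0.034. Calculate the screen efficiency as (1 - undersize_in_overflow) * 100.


Screen efficiency = (1 - fraction of undersize in overflow) * 100
= (1 - 0.034) * 100
= 0.966 * 100
= 96.6%

96.6%


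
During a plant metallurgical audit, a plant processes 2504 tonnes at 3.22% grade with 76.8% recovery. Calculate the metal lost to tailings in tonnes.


18.7059 tonnes

Total metal in feed:
= 2504 * 3.22 / 100 = 80.6288 tonnes
Metal recovered:
= 80.6288 * 76.8 / 100 = 61.9229184 tonnes
Metal lost to tailings:
= 80.6288 - 61.9229184
= 18.7059 tonnes


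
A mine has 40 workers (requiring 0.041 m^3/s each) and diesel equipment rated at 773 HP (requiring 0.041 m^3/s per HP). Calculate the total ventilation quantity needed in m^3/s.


Airflow for workers:
Q_people = 40 * 0.041 = 1.64 m^3/s
Airflow for diesel equipment:
Q_diesel = 773 * 0.041 = 31.693 m^3/s
Total ventilation:
Q_total = 1.64 + 31.693
= 33.333 m^3/s

33.333 m^3/s


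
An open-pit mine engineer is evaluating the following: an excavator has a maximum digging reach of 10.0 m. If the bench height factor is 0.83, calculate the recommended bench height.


8.3 m

Bench height = reach * factor
= 10.0 * 0.83
= 8.3 m


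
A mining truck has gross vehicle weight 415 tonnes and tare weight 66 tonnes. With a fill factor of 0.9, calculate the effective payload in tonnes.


314.1 tonnes

Maximum payload = gross - tare
= 415 - 66 = 349 tonnes
Effective payload = max payload * fill factor
= 349 * 0.9
= 314.1 tonnes


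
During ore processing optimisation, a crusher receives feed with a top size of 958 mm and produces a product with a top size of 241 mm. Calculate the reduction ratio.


Reduction ratio = feed size / product size
= 958 / 241
= 3.9751

3.9751


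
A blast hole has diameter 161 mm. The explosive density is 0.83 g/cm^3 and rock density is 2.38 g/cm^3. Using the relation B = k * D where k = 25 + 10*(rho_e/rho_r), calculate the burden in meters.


4.5865 m

First, compute k:
rho_e / rho_r = 0.83 / 2.38 = 0.3487394958
k = 25 + 10 * 0.3487394958 = 28.48739496
Then, compute burden:
B = k * D / 1000 = 28.48739496 * 161 / 1000
= 4586.470588 / 1000
= 4.5865 m


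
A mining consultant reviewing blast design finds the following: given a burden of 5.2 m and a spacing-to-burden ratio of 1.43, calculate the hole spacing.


7.436 m

Spacing = burden * ratio
= 5.2 * 1.43
= 7.436 m


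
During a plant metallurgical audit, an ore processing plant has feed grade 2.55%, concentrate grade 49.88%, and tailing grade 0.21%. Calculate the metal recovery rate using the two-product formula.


92.1527%

Using the two-product formula:
R = 100 * c * (f - t) / (f * (c - t))
Numerator = 100 * 49.88 * (2.55 - 0.21)
= 100 * 49.88 * 2.34
= 11671.92
Denominator = 2.55 * (49.88 - 0.21)
= 2.55 * 49.67
= 126.6585
R = 11671.92 / 126.6585
= 92.1527%


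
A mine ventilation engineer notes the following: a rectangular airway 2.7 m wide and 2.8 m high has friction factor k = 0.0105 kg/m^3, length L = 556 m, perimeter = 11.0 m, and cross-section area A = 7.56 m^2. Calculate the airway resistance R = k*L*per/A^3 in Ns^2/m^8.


Compute the numerator:
k * L * per = 0.0105 * 556 * 11.0
= 64.218
Compute the denominator:
A^3 = 7.56^3 = 432.081216
Resistance:
R = 64.218 / 432.081216
= 0.1486 Ns^2/m^8

0.1486 Ns^2/m^8


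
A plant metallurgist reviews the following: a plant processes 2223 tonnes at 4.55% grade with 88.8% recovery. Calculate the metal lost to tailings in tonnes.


11.3284 tonnes

Total metal in feed:
= 2223 * 4.55 / 100 = 101.1465 tonnes
Metal recovered:
= 101.1465 * 88.8 / 100 = 89.818092 tonnes
Metal lost to tailings:
= 101.1465 - 89.818092
= 11.3284 tonnes


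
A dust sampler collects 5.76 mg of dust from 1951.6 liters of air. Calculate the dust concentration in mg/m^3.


Convert liters to m^3: 1 m^3 = 1000 L
Concentration = mass / volume * 1000
= 5.76 / 1951.6 * 1000
= 0.002951424472 * 1000
= 2.9514 mg/m^3

2.9514 mg/m^3


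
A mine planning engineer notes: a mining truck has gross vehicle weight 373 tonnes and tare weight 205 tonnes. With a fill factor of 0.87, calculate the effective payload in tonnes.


Maximum payload = gross - tare
= 373 - 205 = 168 tonnes
Effective payload = max payload * fill factor
= 168 * 0.87
= 146.16 tonnes

146.16 tonnes


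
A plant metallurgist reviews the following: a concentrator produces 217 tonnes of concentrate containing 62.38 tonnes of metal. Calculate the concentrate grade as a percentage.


28.7465%

Grade = (metal in concentrate / concentrate mass) * 100
= (62.38 / 217) * 100
= 0.2874654378 * 100
= 28.7465%


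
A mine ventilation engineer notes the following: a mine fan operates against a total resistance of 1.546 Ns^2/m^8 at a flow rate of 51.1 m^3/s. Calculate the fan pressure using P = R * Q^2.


Compute Q^2:
Q^2 = 51.1^2 = 2611.21
Compute pressure:
P = R * Q^2 = 1.546 * 2611.21
= 4036.9307 Pa

4036.9307 Pa


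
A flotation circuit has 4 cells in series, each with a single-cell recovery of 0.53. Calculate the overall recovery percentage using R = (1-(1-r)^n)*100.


Complement of single-cell recovery:
1 - r = 1 - 0.53 = 0.47
Raise to power n:
(1 - r)^4 = 0.47^4 = 0.04879681
Overall recovery:
R = (1 - 0.04879681) * 100
= 95.1203%

95.1203%


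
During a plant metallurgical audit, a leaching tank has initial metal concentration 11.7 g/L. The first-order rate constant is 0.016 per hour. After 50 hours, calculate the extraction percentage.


Compute the exponent:
-k * t = -0.016 * 50 = -0.8
Remaining concentration:
C = 11.7 * exp(-0.8)
= 11.7 * 0.4493289641
= 5.25714888 g/L
Extracted = 11.7 - 5.25714888 = 6.44285112 g/L
Extraction % = 6.44285112 / 11.7 * 100
= 55.0671%

55.0671%


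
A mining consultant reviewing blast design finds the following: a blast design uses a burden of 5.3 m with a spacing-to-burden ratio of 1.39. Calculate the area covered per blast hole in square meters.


First, find the spacing:
Spacing = burden * ratio = 5.3 * 1.39
= 7.367 m
Then, calculate the area:
Area = burden * spacing = 5.3 * 7.367
= 39.0451 m^2

39.0451 m^2


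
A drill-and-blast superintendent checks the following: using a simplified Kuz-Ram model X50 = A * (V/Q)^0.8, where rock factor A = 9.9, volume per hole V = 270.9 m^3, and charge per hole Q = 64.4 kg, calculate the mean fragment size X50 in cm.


Compute V/Q:
V/Q = 270.9 / 64.4 = 4.206521739
Raise to the power 0.8:
(V/Q)^0.8 = 4.206521739^0.8 = 3.156011014
Multiply by A:
X50 = 9.9 * 3.156011014
= 31.2445 cm

31.2445 cm


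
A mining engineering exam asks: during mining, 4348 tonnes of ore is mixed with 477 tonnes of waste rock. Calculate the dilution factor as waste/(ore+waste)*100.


9.886%

Total material = ore + waste
= 4348 + 477 = 4825 tonnes
Dilution = waste / total * 100
= 477 / 4825 * 100
= 0.09886010363 * 100
= 9.886%


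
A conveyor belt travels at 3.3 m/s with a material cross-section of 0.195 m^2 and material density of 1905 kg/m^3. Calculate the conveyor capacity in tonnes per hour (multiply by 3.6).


4413.123 t/h

Volumetric flow = speed * area
= 3.3 * 0.195 = 0.6435 m^3/s
Mass flow = volumetric * density
= 0.6435 * 1905 = 1225.8675 kg/s
Convert to t/h: multiply by 3.6
Capacity = 1225.8675 * 3.6
= 4413.123 t/h


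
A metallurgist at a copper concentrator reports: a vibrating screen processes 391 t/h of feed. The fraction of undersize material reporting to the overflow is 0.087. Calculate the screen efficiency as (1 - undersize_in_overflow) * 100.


91.3%

Screen efficiency = (1 - fraction of undersize in overflow) * 100
= (1 - 0.087) * 100
= 0.913 * 100
= 91.3%


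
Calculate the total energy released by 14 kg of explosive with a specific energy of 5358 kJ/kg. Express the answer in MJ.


Energy = mass * specific_energy / 1000
= 14 * 5358 / 1000
= 75012 / 1000
= 75.012 MJ

75.012 MJ


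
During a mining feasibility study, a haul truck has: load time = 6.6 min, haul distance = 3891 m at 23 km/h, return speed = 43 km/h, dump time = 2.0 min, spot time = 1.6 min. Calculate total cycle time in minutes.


25.7797 min

Convert haul speed to m/min: 23 * 1000/60 = 383.3333333 m/min
Haul time = 3891 / 383.3333333 = 10.15043478 min
Convert return speed to m/min: 43 * 1000/60 = 716.6666667 m/min
Return time = 3891 / 716.6666667 = 5.429302326 min
Total cycle time:
= 6.6 + 10.15043478 + 2.0 + 5.429302326 + 1.6
= 25.7797 min


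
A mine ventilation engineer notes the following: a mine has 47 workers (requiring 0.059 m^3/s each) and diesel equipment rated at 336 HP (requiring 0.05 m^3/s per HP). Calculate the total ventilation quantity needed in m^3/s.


19.573 m^3/s

Airflow for workers:
Q_people = 47 * 0.059 = 2.773 m^3/s
Airflow for diesel equipment:
Q_diesel = 336 * 0.05 = 16.8 m^3/s
Total ventilation:
Q_total = 2.773 + 16.8
= 19.573 m^3/s


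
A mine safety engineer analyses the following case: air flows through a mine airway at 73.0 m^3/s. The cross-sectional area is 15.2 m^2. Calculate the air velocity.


4.8026 m/s

Velocity = flow rate / cross-sectional area
= 73.0 / 15.2
= 4.8026 m/s


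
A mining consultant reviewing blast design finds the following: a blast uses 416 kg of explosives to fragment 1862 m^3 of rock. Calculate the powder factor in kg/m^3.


Powder factor = explosive mass / rock volume
= 416 / 1862
= 0.2234 kg/m^3

0.2234 kg/m^3


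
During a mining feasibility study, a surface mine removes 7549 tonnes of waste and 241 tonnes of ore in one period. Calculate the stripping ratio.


31.3237

Stripping ratio = waste tonnage / ore tonnage
= 7549 / 241
= 31.3237


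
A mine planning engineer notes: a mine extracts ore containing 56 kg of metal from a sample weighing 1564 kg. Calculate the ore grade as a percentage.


Ore grade = (metal mass / ore mass) * 100
= (56 / 1564) * 100
= 0.0358056266 * 100
= 3.5806%

3.5806%


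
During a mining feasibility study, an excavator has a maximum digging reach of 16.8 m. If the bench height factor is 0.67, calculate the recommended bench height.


11.256 m

Bench height = reach * factor
= 16.8 * 0.67
= 11.256 m


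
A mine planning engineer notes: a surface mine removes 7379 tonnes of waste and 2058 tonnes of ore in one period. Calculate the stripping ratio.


Stripping ratio = waste tonnage / ore tonnage
= 7379 / 2058
= 3.5855

3.5855


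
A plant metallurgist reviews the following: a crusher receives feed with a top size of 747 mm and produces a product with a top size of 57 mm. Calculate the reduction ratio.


Reduction ratio = feed size / product size
= 747 / 57
= 13.1053

13.1053


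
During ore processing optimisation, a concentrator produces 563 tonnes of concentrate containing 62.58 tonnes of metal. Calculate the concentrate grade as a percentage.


11.1155%

Grade = (metal in concentrate / concentrate mass) * 100
= (62.58 / 563) * 100
= 0.1111545293 * 100
= 11.1155%


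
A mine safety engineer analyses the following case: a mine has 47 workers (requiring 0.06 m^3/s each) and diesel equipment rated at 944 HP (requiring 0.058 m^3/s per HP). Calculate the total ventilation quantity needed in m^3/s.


Airflow for workers:
Q_people = 47 * 0.06 = 2.82 m^3/s
Airflow for diesel equipment:
Q_diesel = 944 * 0.058 = 54.752 m^3/s
Total ventilation:
Q_total = 2.82 + 54.752
= 57.572 m^3/s

57.572 m^3/s


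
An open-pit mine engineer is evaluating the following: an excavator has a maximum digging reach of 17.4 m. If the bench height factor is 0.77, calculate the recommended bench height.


Bench height = reach * factor
= 17.4 * 0.77
= 13.398 m

13.398 m


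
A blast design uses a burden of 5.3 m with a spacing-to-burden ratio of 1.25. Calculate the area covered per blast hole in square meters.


First, find the spacing:
Spacing = burden * ratio = 5.3 * 1.25
= 6.625 m
Then, calculate the area:
Area = burden * spacing = 5.3 * 6.625
= 35.1125 m^2

35.1125 m^2


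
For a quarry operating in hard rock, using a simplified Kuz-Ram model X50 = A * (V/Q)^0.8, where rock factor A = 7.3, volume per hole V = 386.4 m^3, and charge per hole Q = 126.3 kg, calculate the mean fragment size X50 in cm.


17.8579 cm

Compute V/Q:
V/Q = 386.4 / 126.3 = 3.059382423
Raise to the power 0.8:
(V/Q)^0.8 = 3.059382423^0.8 = 2.446284783
Multiply by A:
X50 = 7.3 * 2.446284783
= 17.8579 cm


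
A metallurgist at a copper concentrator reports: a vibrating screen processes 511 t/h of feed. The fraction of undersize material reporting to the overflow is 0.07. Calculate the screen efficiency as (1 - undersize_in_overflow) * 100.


Screen efficiency = (1 - fraction of undersize in overflow) * 100
= (1 - 0.07) * 100
= 0.93 * 100
= 93.0%

93.0%


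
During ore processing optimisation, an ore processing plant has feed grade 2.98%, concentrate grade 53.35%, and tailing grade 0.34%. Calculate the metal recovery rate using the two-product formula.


Using the two-product formula:
R = 100 * c * (f - t) / (f * (c - t))
Numerator = 100 * 53.35 * (2.98 - 0.34)
= 100 * 53.35 * 2.64
= 14084.4
Denominator = 2.98 * (53.35 - 0.34)
= 2.98 * 53.01
= 157.9698
R = 14084.4 / 157.9698
= 89.1588%

89.1588%


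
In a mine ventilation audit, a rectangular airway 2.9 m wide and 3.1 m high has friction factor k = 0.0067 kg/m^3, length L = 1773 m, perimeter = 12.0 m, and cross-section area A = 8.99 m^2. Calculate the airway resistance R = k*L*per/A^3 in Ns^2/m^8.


Compute the numerator:
k * L * per = 0.0067 * 1773 * 12.0
= 142.5492
Compute the denominator:
A^3 = 8.99^3 = 726.572699
Resistance:
R = 142.5492 / 726.572699
= 0.1962 Ns^2/m^8

0.1962 Ns^2/m^8


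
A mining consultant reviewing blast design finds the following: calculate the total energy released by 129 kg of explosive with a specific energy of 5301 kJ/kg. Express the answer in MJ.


Energy = mass * specific_energy / 1000
= 129 * 5301 / 1000
= 683829 / 1000
= 683.829 MJ

683.829 MJ


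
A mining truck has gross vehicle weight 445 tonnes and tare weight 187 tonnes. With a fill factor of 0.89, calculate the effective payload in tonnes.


Maximum payload = gross - tare
= 445 - 187 = 258 tonnes
Effective payload = max payload * fill factor
= 258 * 0.89
= 229.62 tonnes

229.62 tonnes


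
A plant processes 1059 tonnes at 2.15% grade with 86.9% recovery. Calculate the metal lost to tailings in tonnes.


Total metal in feed:
= 1059 * 2.15 / 100 = 22.7685 tonnes
Metal recovered:
= 22.7685 * 86.9 / 100 = 19.7858265 tonnes
Metal lost to tailings:
= 22.7685 - 19.7858265
= 2.9827 tonnes

2.9827 tonnes


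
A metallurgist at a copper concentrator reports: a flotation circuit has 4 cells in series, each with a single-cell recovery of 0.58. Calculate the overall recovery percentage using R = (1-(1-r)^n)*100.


Complement of single-cell recovery:
1 - r = 1 - 0.58 = 0.42
Raise to power n:
(1 - r)^4 = 0.42^4 = 0.03111696
Overall recovery:
R = (1 - 0.03111696) * 100
= 96.8883%

96.8883%


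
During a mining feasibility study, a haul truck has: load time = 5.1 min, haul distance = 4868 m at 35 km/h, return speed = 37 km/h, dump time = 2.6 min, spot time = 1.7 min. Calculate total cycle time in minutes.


25.6392 min

Convert haul speed to m/min: 35 * 1000/60 = 583.3333333 m/min
Haul time = 4868 / 583.3333333 = 8.345142857 min
Convert return speed to m/min: 37 * 1000/60 = 616.6666667 m/min
Return time = 4868 / 616.6666667 = 7.894054054 min
Total cycle time:
= 5.1 + 8.345142857 + 2.6 + 7.894054054 + 1.7
= 25.6392 min


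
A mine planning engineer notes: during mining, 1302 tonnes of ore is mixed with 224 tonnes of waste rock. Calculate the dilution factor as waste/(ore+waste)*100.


14.6789%

Total material = ore + waste
= 1302 + 224 = 1526 tonnes
Dilution = waste / total * 100
= 224 / 1526 * 100
= 0.1467889908 * 100
= 14.6789%


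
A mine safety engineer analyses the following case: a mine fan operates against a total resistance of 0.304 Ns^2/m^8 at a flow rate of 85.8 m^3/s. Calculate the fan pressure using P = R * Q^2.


Compute Q^2:
Q^2 = 85.8^2 = 7361.64
Compute pressure:
P = R * Q^2 = 0.304 * 7361.64
= 2237.9386 Pa

2237.9386 Pa


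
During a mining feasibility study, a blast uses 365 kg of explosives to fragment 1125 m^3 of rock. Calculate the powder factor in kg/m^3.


0.3244 kg/m^3

Powder factor = explosive mass / rock volume
= 365 / 1125
= 0.3244 kg/m^3


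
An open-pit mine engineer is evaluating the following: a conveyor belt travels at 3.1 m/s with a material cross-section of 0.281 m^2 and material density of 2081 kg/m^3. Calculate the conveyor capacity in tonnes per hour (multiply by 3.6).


6525.9328 t/h

Volumetric flow = speed * area
= 3.1 * 0.281 = 0.8711 m^3/s
Mass flow = volumetric * density
= 0.8711 * 2081 = 1812.7591 kg/s
Convert to t/h: multiply by 3.6
Capacity = 1812.7591 * 3.6
= 6525.9328 t/h


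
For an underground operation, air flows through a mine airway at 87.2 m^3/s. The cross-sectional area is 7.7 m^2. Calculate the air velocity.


11.3247 m/s

Velocity = flow rate / cross-sectional area
= 87.2 / 7.7
= 11.3247 m/s


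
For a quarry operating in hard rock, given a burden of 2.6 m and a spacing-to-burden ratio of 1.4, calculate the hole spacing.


3.64 m

Spacing = burden * ratio
= 2.6 * 1.4
= 3.64 m


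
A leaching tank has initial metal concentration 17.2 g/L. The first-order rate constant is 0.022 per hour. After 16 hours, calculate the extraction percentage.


Compute the exponent:
-k * t = -0.022 * 16 = -0.352
Remaining concentration:
C = 17.2 * exp(-0.352)
= 17.2 * 0.703280122
= 12.0964181 g/L
Extracted = 17.2 - 12.0964181 = 5.103581902 g/L
Extraction % = 5.103581902 / 17.2 * 100
= 29.672%

29.672%


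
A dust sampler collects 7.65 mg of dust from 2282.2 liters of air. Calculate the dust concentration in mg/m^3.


Convert liters to m^3: 1 m^3 = 1000 L
Concentration = mass / volume * 1000
= 7.65 / 2282.2 * 1000
= 0.003352028744 * 1000
= 3.352 mg/m^3

3.352 mg/m^3


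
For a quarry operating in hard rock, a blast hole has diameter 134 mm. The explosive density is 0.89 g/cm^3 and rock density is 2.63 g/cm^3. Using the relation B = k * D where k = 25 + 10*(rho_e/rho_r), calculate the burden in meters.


3.8035 m

First, compute k:
rho_e / rho_r = 0.89 / 2.63 = 0.3384030418
k = 25 + 10 * 0.3384030418 = 28.38403042
Then, compute burden:
B = k * D / 1000 = 28.38403042 * 134 / 1000
= 3803.460076 / 1000
= 3.8035 m


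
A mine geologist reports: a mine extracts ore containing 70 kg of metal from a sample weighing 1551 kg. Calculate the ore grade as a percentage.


4.5132%

Ore grade = (metal mass / ore mass) * 100
= (70 / 1551) * 100
= 0.04513217279 * 100
= 4.5132%


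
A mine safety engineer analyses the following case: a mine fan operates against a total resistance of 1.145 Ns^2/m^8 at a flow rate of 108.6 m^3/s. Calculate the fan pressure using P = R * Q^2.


Compute Q^2:
Q^2 = 108.6^2 = 11793.96
Compute pressure:
P = R * Q^2 = 1.145 * 11793.96
= 13504.0842 Pa

13504.0842 Pa


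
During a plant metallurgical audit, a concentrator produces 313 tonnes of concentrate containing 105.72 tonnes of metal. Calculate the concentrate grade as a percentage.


33.7764%

Grade = (metal in concentrate / concentrate mass) * 100
= (105.72 / 313) * 100
= 0.3377635783 * 100
= 33.7764%


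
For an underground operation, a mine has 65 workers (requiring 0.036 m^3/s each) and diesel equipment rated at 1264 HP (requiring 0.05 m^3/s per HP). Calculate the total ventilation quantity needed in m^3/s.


65.54 m^3/s

Airflow for workers:
Q_people = 65 * 0.036 = 2.34 m^3/s
Airflow for diesel equipment:
Q_diesel = 1264 * 0.05 = 63.2 m^3/s
Total ventilation:
Q_total = 2.34 + 63.2
= 65.54 m^3/s


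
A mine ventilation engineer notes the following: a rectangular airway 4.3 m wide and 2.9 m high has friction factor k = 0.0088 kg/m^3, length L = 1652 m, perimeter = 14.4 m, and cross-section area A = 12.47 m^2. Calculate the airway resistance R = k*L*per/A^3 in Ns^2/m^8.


0.108 Ns^2/m^8

Compute the numerator:
k * L * per = 0.0088 * 1652 * 14.4
= 209.34144
Compute the denominator:
A^3 = 12.47^3 = 1939.096223
Resistance:
R = 209.34144 / 1939.096223
= 0.108 Ns^2/m^8


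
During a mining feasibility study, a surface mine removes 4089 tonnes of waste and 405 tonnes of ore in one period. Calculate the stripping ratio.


10.0963

Stripping ratio = waste tonnage / ore tonnage
= 4089 / 405
= 10.0963


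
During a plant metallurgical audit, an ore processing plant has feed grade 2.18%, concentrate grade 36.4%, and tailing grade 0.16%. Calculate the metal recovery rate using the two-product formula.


93.0696%

Using the two-product formula:
R = 100 * c * (f - t) / (f * (c - t))
Numerator = 100 * 36.4 * (2.18 - 0.16)
= 100 * 36.4 * 2.02
= 7352.8
Denominator = 2.18 * (36.4 - 0.16)
= 2.18 * 36.24
= 79.0032
R = 7352.8 / 79.0032
= 93.0696%


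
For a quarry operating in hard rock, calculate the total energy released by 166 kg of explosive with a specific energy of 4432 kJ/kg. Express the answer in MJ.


735.712 MJ

Energy = mass * specific_energy / 1000
= 166 * 4432 / 1000
= 735712 / 1000
= 735.712 MJ


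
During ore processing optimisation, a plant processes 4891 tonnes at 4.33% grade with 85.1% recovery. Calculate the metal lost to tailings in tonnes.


31.5553 tonnes

Total metal in feed:
= 4891 * 4.33 / 100 = 211.7803 tonnes
Metal recovered:
= 211.7803 * 85.1 / 100 = 180.2250353 tonnes
Metal lost to tailings:
= 211.7803 - 180.2250353
= 31.5553 tonnes


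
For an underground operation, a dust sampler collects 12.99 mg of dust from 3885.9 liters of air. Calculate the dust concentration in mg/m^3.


3.3429 mg/m^3

Convert liters to m^3: 1 m^3 = 1000 L
Concentration = mass / volume * 1000
= 12.99 / 3885.9 * 1000
= 0.003342854937 * 1000
= 3.3429 mg/m^3


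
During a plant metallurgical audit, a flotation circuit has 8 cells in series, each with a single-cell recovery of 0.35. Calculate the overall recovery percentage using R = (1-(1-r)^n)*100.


96.8136%

Complement of single-cell recovery:
1 - r = 1 - 0.35 = 0.65
Raise to power n:
(1 - r)^8 = 0.65^8 = 0.03186448129
Overall recovery:
R = (1 - 0.03186448129) * 100
= 96.8136%


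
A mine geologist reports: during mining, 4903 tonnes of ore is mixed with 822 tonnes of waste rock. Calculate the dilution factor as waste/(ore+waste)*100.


14.3581%

Total material = ore + waste
= 4903 + 822 = 5725 tonnes
Dilution = waste / total * 100
= 822 / 5725 * 100
= 0.143580786 * 100
= 14.3581%


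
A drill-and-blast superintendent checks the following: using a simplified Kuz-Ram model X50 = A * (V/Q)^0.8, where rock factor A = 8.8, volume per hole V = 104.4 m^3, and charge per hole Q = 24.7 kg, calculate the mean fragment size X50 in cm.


27.8795 cm

Compute V/Q:
V/Q = 104.4 / 24.7 = 4.226720648
Raise to the power 0.8:
(V/Q)^0.8 = 4.226720648^0.8 = 3.16812885
Multiply by A:
X50 = 8.8 * 3.16812885
= 27.8795 cm


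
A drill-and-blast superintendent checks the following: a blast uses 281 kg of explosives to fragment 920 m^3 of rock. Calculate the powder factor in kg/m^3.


Powder factor = explosive mass / rock volume
= 281 / 920
= 0.3054 kg/m^3

0.3054 kg/m^3


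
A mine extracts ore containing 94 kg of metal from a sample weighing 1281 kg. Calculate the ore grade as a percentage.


Ore grade = (metal mass / ore mass) * 100
= (94 / 1281) * 100
= 0.07338017174 * 100
= 7.338%

7.338%


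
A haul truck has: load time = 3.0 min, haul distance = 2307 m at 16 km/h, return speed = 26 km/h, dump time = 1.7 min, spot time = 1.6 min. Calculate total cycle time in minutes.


20.2751 min

Convert haul speed to m/min: 16 * 1000/60 = 266.6666667 m/min
Haul time = 2307 / 266.6666667 = 8.65125 min
Convert return speed to m/min: 26 * 1000/60 = 433.3333333 m/min
Return time = 2307 / 433.3333333 = 5.323846154 min
Total cycle time:
= 3.0 + 8.65125 + 1.7 + 5.323846154 + 1.6
= 20.2751 min


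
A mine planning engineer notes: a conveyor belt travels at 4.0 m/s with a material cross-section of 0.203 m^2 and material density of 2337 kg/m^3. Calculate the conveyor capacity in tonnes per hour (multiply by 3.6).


6831.5184 t/h

Volumetric flow = speed * area
= 4.0 * 0.203 = 0.812 m^3/s
Mass flow = volumetric * density
= 0.812 * 2337 = 1897.644 kg/s
Convert to t/h: multiply by 3.6
Capacity = 1897.644 * 3.6
= 6831.5184 t/h


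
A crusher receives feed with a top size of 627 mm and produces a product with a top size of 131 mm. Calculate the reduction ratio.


4.7863

Reduction ratio = feed size / product size
= 627 / 131
= 4.7863


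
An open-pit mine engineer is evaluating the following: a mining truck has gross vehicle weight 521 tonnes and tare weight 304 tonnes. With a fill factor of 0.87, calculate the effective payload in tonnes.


188.79 tonnes

Maximum payload = gross - tare
= 521 - 304 = 217 tonnes
Effective payload = max payload * fill factor
= 217 * 0.87
= 188.79 tonnes


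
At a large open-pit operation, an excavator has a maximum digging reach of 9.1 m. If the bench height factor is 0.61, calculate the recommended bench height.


5.551 m

Bench height = reach * factor
= 9.1 * 0.61
= 5.551 m


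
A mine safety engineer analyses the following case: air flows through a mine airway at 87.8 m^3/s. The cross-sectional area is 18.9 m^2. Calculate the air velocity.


4.6455 m/s

Velocity = flow rate / cross-sectional area
= 87.8 / 18.9
= 4.6455 m/s


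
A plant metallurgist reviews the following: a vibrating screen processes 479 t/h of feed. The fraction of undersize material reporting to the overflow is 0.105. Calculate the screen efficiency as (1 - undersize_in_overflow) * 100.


Screen efficiency = (1 - fraction of undersize in overflow) * 100
= (1 - 0.105) * 100
= 0.895 * 100
= 89.5%

89.5%


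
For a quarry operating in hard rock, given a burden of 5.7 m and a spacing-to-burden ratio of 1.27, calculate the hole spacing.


7.239 m

Spacing = burden * ratio
= 5.7 * 1.27
= 7.239 m


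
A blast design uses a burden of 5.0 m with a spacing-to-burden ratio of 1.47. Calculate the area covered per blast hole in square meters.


36.75 m^2

First, find the spacing:
Spacing = burden * ratio = 5.0 * 1.47
= 7.35 m
Then, calculate the area:
Area = burden * spacing = 5.0 * 7.35
= 36.75 m^2


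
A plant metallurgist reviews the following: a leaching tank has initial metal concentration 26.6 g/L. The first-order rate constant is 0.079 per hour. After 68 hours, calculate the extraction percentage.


99.5355%

Compute the exponent:
-k * t = -0.079 * 68 = -5.372
Remaining concentration:
C = 26.6 * exp(-5.372)
= 26.6 * 0.00464483235
= 0.1235525405 g/L
Extracted = 26.6 - 0.1235525405 = 26.47644746 g/L
Extraction % = 26.47644746 / 26.6 * 100
= 99.5355%


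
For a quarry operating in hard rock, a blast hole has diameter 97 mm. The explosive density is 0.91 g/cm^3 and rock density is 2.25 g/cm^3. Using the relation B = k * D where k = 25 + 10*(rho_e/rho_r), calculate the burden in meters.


First, compute k:
rho_e / rho_r = 0.91 / 2.25 = 0.4044444444
k = 25 + 10 * 0.4044444444 = 29.04444444
Then, compute burden:
B = k * D / 1000 = 29.04444444 * 97 / 1000
= 2817.311111 / 1000
= 2.8173 m

2.8173 m


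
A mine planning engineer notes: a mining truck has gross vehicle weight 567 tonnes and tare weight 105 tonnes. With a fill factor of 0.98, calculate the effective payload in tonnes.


452.76 tonnes

Maximum payload = gross - tare
= 567 - 105 = 462 tonnes
Effective payload = max payload * fill factor
= 462 * 0.98
= 452.76 tonnes


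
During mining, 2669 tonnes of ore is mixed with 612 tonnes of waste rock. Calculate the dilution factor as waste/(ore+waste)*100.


Total material = ore + waste
= 2669 + 612 = 3281 tonnes
Dilution = waste / total * 100
= 612 / 3281 * 100
= 0.1865284974 * 100
= 18.6528%

18.6528%


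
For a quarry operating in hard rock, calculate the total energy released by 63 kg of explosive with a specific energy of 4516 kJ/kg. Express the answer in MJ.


Energy = mass * specific_energy / 1000
= 63 * 4516 / 1000
= 284508 / 1000
= 284.508 MJ

284.508 MJ


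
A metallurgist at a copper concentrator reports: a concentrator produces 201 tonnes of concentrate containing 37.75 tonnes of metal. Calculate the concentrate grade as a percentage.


18.7811%

Grade = (metal in concentrate / concentrate mass) * 100
= (37.75 / 201) * 100
= 0.1878109453 * 100
= 18.7811%


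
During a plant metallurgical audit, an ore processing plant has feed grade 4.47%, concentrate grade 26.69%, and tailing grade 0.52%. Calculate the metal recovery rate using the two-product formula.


Using the two-product formula:
R = 100 * c * (f - t) / (f * (c - t))
Numerator = 100 * 26.69 * (4.47 - 0.52)
= 100 * 26.69 * 3.95
= 10542.55
Denominator = 4.47 * (26.69 - 0.52)
= 4.47 * 26.17
= 116.9799
R = 10542.55 / 116.9799
= 90.1227%

90.1227%


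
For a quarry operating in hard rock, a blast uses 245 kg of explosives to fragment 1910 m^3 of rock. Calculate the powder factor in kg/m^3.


Powder factor = explosive mass / rock volume
= 245 / 1910
= 0.1283 kg/m^3

0.1283 kg/m^3


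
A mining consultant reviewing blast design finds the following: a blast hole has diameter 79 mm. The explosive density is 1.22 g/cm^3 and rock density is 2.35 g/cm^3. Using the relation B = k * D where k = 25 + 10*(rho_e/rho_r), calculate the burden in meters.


2.3851 m

First, compute k:
rho_e / rho_r = 1.22 / 2.35 = 0.5191489362
k = 25 + 10 * 0.5191489362 = 30.19148936
Then, compute burden:
B = k * D / 1000 = 30.19148936 * 79 / 1000
= 2385.12766 / 1000
= 2.3851 m


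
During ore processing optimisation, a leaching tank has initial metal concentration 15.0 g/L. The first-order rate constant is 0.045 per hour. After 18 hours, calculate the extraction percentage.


55.5142%

Compute the exponent:
-k * t = -0.045 * 18 = -0.81
Remaining concentration:
C = 15.0 * exp(-0.81)
= 15.0 * 0.4448580662
= 6.672870993 g/L
Extracted = 15.0 - 6.672870993 = 8.327129007 g/L
Extraction % = 8.327129007 / 15.0 * 100
= 55.5142%


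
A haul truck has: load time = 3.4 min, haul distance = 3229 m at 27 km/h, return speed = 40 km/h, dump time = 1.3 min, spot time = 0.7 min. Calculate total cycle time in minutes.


Convert haul speed to m/min: 27 * 1000/60 = 450 m/min
Haul time = 3229 / 450 = 7.175555556 min
Convert return speed to m/min: 40 * 1000/60 = 666.6666667 m/min
Return time = 3229 / 666.6666667 = 4.8435 min
Total cycle time:
= 3.4 + 7.175555556 + 1.3 + 4.8435 + 0.7
= 17.4191 min

17.4191 min


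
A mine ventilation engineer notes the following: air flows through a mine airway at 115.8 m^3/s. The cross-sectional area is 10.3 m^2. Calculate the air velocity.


Velocity = flow rate / cross-sectional area
= 115.8 / 10.3
= 11.2427 m/s

11.2427 m/s


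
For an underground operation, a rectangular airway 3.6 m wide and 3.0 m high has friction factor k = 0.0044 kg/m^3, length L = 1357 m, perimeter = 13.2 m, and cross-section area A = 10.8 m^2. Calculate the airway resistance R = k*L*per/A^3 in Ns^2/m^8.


0.0626 Ns^2/m^8

Compute the numerator:
k * L * per = 0.0044 * 1357 * 13.2
= 78.81456
Compute the denominator:
A^3 = 10.8^3 = 1259.712
Resistance:
R = 78.81456 / 1259.712
= 0.0626 Ns^2/m^8


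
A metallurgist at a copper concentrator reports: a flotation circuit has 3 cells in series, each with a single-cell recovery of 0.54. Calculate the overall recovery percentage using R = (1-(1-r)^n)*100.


90.2664%

Complement of single-cell recovery:
1 - r = 1 - 0.54 = 0.46
Raise to power n:
(1 - r)^3 = 0.46^3 = 0.097336
Overall recovery:
R = (1 - 0.097336) * 100
= 90.2664%


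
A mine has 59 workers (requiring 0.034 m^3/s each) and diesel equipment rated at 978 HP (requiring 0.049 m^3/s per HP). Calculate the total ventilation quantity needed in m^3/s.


Airflow for workers:
Q_people = 59 * 0.034 = 2.006 m^3/s
Airflow for diesel equipment:
Q_diesel = 978 * 0.049 = 47.922 m^3/s
Total ventilation:
Q_total = 2.006 + 47.922
= 49.928 m^3/s

49.928 m^3/s


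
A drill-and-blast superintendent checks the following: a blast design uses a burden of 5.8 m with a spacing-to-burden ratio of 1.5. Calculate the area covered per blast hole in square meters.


First, find the spacing:
Spacing = burden * ratio = 5.8 * 1.5
= 8.7 m
Then, calculate the area:
Area = burden * spacing = 5.8 * 8.7
= 50.46 m^2

50.46 m^2


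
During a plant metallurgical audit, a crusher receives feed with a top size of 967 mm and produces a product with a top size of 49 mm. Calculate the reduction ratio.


Reduction ratio = feed size / product size
= 967 / 49
= 19.7347

19.7347


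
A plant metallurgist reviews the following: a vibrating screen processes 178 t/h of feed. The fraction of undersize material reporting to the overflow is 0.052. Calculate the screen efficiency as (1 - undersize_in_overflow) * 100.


Screen efficiency = (1 - fraction of undersize in overflow) * 100
= (1 - 0.052) * 100
= 0.948 * 100
= 94.8%

94.8%


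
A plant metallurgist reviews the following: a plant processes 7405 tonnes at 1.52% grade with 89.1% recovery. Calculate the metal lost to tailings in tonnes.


12.2686 tonnes

Total metal in feed:
= 7405 * 1.52 / 100 = 112.556 tonnes
Metal recovered:
= 112.556 * 89.1 / 100 = 100.287396 tonnes
Metal lost to tailings:
= 112.556 - 100.287396
= 12.2686 tonnes


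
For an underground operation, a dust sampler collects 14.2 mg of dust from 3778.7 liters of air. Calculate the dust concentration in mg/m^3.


3.7579 mg/m^3

Convert liters to m^3: 1 m^3 = 1000 L
Concentration = mass / volume * 1000
= 14.2 / 3778.7 * 1000
= 0.003757906158 * 1000
= 3.7579 mg/m^3


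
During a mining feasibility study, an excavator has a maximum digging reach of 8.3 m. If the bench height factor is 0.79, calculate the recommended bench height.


Bench height = reach * factor
= 8.3 * 0.79
= 6.557 m

6.557 m


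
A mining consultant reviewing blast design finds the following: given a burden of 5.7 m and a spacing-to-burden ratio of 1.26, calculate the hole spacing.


7.182 m

Spacing = burden * ratio
= 5.7 * 1.26
= 7.182 m


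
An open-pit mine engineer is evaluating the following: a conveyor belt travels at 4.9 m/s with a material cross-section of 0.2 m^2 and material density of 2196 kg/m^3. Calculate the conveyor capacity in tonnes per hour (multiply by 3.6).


Volumetric flow = speed * area
= 4.9 * 0.2 = 0.98 m^3/s
Mass flow = volumetric * density
= 0.98 * 2196 = 2152.08 kg/s
Convert to t/h: multiply by 3.6
Capacity = 2152.08 * 3.6
= 7747.488 t/h

7747.488 t/h


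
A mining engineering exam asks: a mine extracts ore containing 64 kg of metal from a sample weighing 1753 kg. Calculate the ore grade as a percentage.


Ore grade = (metal mass / ore mass) * 100
= (64 / 1753) * 100
= 0.03650884199 * 100
= 3.6509%

3.6509%
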